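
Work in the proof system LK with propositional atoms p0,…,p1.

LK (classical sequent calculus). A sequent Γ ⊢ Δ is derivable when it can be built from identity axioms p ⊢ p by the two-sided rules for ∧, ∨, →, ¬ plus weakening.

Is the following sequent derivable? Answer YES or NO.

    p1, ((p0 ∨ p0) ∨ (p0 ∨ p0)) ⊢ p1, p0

Proof tree:
[∨L] p1, ((p0 ∨ p0) ∨ (p0 ∨ p0)) ⊢ p1, p0
  [∨L] p1, (p0 ∨ p0) ⊢ p1, p0
    [Ax] p0 ⊢ p0
    [WL] p1, p0 ⊢ p1
      [Ax] p1 ⊢ p1
  [∨L] p1, (p0 ∨ p0) ⊢ p1, p0
    [Ax] p0 ⊢ p0
    [WL] p1, p0 ⊢ p1
      [Ax] p1 ⊢ p1

Result: YES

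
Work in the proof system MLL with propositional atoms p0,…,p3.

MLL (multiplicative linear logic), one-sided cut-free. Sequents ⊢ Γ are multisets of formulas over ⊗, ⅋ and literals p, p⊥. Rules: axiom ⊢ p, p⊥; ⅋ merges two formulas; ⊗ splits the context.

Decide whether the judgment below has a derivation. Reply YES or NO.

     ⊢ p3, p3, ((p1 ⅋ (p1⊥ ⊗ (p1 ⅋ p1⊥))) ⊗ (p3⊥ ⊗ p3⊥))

Proof tree:
[⊗]  ⊢ p3, p3, ((p1 ⅋ (p1⊥ ⊗ (p1 ⅋ p1⊥))) ⊗ (p3⊥ ⊗ p3⊥))
  [⅋]  ⊢ (p1 ⅋ (p1⊥ ⊗ (p1 ⅋ p1⊥)))
    [⊗]  ⊢ p1, (p1⊥ ⊗ (p1 ⅋ p1⊥))
      [Ax]  ⊢ p1, p1⊥
      [⅋]  ⊢ (p1 ⅋ p1⊥)
        [Ax]  ⊢ p1, p1⊥
  [⊗]  ⊢ p3, p3, (p3⊥ ⊗ p3⊥)
    [Ax]  ⊢ p3, p3⊥
    [Ax]  ⊢ p3, p3⊥

Result: YES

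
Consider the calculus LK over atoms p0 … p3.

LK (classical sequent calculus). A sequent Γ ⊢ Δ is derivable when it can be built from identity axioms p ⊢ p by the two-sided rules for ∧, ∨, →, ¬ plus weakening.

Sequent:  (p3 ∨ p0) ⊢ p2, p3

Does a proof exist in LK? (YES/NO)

Enumerate valuations to refute Γ ⊢ Δ:
  v=0000: Γ:[(p3 ∨ p0)=F] Δ:[p2=F, p3=F] refutes=False
  v=0001: Γ:[(p3 ∨ p0)=T] Δ:[p2=F, p3=T] refutes=False
  v=0010: Γ:[(p3 ∨ p0)=F] Δ:[p2=T, p3=F] refutes=False
  v=0011: Γ:[(p3 ∨ p0)=T] Δ:[p2=T, p3=T] refutes=False
  v=0100: Γ:[(p3 ∨ p0)=F] Δ:[p2=F, p3=F] refutes=False
  v=0101: Γ:[(p3 ∨ p0)=T] Δ:[p2=F, p3=T] refutes=False
  v=0110: Γ:[(p3 ∨ p0)=F] Δ:[p2=T, p3=F] refutes=False
  v=0111: Γ:[(p3 ∨ p0)=T] Δ:[p2=T, p3=T] refutes=False
  v=1000: Γ:[(p3 ∨ p0)=T] Δ:[p2=F, p3=F] refutes=True  ← countermodel

Result: NO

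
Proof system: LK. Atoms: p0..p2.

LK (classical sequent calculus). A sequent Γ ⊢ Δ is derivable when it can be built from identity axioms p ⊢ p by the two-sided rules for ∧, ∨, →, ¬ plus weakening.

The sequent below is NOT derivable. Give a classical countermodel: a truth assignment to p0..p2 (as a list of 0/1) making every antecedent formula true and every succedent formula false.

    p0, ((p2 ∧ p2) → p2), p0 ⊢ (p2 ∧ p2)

Search for a countermodel by truth-table:
  v=000: Γ:[p0=F, ((p2 ∧ p2) → p2)=T, p0=F] Δ:[(p2 ∧ p2)=F] refutes=False
  v=001: Γ:[p0=F, ((p2 ∧ p2) → p2)=T, p0=F] Δ:[(p2 ∧ p2)=T] refutes=False
  v=010: Γ:[p0=F, ((p2 ∧ p2) → p2)=T, p0=F] Δ:[(p2 ∧ p2)=F] refutes=False
  v=011: Γ:[p0=F, ((p2 ∧ p2) → p2)=T, p0=F] Δ:[(p2 ∧ p2)=T] refutes=False
  v=100: Γ:[p0=T, ((p2 ∧ p2) → p2)=T, p0=T] Δ:[(p2 ∧ p2)=F] refutes=True  ← countermodel

Result: [1, 0, 0]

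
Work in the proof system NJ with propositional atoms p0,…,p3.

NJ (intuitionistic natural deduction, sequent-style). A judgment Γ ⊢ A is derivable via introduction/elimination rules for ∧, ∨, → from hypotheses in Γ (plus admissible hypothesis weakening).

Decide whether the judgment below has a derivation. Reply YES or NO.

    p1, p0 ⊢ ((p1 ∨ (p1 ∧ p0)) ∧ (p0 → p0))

Proof tree:
[∧I] p1, p0 ⊢ ((p1 ∨ (p1 ∧ p0)) ∧ (p0 → p0))
  [∨I₂] p1, p0 ⊢ (p1 ∨ (p1 ∧ p0))
    [∧I] p1, p0 ⊢ (p1 ∧ p0)
      [Ax] p1 ⊢ p1
      [Wk] p0, p1 ⊢ p0
        [Ax] p0 ⊢ p0
  [→I]  ⊢ (p0 → p0)
    [Ax] p0 ⊢ p0

Result: YES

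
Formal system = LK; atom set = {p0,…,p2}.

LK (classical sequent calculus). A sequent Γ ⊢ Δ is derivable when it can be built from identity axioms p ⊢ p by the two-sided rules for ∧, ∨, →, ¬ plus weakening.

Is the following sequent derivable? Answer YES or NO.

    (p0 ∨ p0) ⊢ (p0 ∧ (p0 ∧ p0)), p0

Derivation trace:
[∨L] (p0 ∨ p0) ⊢ (p0 ∧ (p0 ∧ p0)), p0
  [Ax] p0 ⊢ p0
  [∧R] p0 ⊢ (p0 ∧ (p0 ∧ p0))
    [Ax] p0 ⊢ p0
    [∧R] p0 ⊢ (p0 ∧ p0)
      [Ax] p0 ⊢ p0
      [Ax] p0 ⊢ p0

Result: YES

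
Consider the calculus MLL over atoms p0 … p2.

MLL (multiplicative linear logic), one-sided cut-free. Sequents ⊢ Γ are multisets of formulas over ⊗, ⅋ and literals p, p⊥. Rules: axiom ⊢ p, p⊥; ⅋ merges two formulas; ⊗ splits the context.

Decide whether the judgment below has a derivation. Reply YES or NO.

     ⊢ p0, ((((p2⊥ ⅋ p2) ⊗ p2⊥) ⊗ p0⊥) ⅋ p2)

Derivation trace:
[⅋]  ⊢ p0, ((((p2⊥ ⅋ p2) ⊗ p2⊥) ⊗ p0⊥) ⅋ p2)
  [⊗]  ⊢ p2, p0, (((p2⊥ ⅋ p2) ⊗ p2⊥) ⊗ p0⊥)
    [⊗]  ⊢ p2, ((p2⊥ ⅋ p2) ⊗ p2⊥)
      [⅋]  ⊢ (p2⊥ ⅋ p2)
        [Ax]  ⊢ p2, p2⊥
      [Ax]  ⊢ p2, p2⊥
    [Ax]  ⊢ p0, p0⊥

Result: YES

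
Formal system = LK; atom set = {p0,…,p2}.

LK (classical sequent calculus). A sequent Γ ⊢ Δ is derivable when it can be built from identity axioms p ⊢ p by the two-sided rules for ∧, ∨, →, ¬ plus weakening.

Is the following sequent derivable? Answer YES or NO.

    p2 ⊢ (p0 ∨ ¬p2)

Enumerate valuations to refute Γ ⊢ Δ:
  v=000: Γ:[p2=F] Δ:[(p0 ∨ ¬p2)=T] refutes=False
  v=001: Γ:[p2=T] Δ:[(p0 ∨ ¬p2)=F] refutes=True  ← countermodel

Result: NO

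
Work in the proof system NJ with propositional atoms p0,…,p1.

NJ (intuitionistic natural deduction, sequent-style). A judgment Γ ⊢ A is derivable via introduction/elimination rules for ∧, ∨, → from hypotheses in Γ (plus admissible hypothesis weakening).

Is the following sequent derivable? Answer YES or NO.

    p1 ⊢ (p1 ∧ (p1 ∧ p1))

Proof tree:
[∧I] p1 ⊢ (p1 ∧ (p1 ∧ p1))
  [Ax] p1 ⊢ p1
  [∧I] p1 ⊢ (p1 ∧ p1)
    [Ax] p1 ⊢ p1
    [Ax] p1 ⊢ p1

Result: YES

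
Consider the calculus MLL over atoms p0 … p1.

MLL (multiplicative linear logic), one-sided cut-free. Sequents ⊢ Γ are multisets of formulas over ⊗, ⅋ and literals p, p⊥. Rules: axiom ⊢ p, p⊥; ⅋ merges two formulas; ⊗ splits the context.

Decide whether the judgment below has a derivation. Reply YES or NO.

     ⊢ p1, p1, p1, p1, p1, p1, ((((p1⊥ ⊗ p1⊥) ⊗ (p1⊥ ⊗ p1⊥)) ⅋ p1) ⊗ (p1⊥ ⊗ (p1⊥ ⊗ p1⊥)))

Derivation trace:
[⊗]  ⊢ p1, p1, p1, p1, p1, p1, ((((p1⊥ ⊗ p1⊥) ⊗ (p1⊥ ⊗ p1⊥)) ⅋ p1) ⊗ (p1⊥ ⊗ (p1⊥ ⊗ p1⊥)))
  [⅋]  ⊢ p1, p1, p1, (((p1⊥ ⊗ p1⊥) ⊗ (p1⊥ ⊗ p1⊥)) ⅋ p1)
    [⊗]  ⊢ p1, p1, p1, p1, ((p1⊥ ⊗ p1⊥) ⊗ (p1⊥ ⊗ p1⊥))
      [⊗]  ⊢ p1, p1, (p1⊥ ⊗ p1⊥)
        [Ax]  ⊢ p1, p1⊥
        [Ax]  ⊢ p1, p1⊥
      [⊗]  ⊢ p1, p1, (p1⊥ ⊗ p1⊥)
        [Ax]  ⊢ p1, p1⊥
        [Ax]  ⊢ p1, p1⊥
  [⊗]  ⊢ p1, p1, p1, (p1⊥ ⊗ (p1⊥ ⊗ p1⊥))
    [Ax]  ⊢ p1, p1⊥
    [⊗]  ⊢ p1, p1, (p1⊥ ⊗ p1⊥)
      [Ax]  ⊢ p1, p1⊥
      [Ax]  ⊢ p1, p1⊥

Result: YES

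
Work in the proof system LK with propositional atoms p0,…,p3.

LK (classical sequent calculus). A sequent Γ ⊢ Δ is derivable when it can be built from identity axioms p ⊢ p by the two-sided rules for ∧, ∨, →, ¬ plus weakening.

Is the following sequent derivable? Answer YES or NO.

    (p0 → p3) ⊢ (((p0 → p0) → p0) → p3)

Proof tree:
[→R] (p0 → p3) ⊢ (((p0 → p0) → p0) → p3)
  [→L] ((p0 → p0) → p0), (p0 → p3) ⊢ p3
    [→L] ((p0 → p0) → p0) ⊢ p0
      [→R]  ⊢ (p0 → p0)
        [Ax] p0 ⊢ p0
      [Ax] p0 ⊢ p0
    [Ax] p3 ⊢ p3

Result: YES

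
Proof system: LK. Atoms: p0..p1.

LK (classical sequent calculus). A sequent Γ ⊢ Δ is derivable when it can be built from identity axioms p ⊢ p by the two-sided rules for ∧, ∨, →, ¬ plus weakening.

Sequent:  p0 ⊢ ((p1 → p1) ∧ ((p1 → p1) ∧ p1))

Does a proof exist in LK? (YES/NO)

Enumerate valuations to refute Γ ⊢ Δ:
  v=00: Γ:[p0=F] Δ:[((p1 → p1) ∧ ((p1 → p1) ∧ p1))=F] refutes=False
  v=01: Γ:[p0=F] Δ:[((p1 → p1) ∧ ((p1 → p1) ∧ p1))=T] refutes=False
  v=10: Γ:[p0=T] Δ:[((p1 → p1) ∧ ((p1 → p1) ∧ p1))=F] refutes=True  ← countermodel

Result: NO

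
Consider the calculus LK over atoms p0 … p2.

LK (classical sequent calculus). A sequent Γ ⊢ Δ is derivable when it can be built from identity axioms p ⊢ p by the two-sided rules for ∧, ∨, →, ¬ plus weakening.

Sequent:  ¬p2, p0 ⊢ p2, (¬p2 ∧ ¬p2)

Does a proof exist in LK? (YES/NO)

Proof tree:
[WL] ¬p2, p0 ⊢ p2, (¬p2 ∧ ¬p2)
  [∧R] ¬p2 ⊢ p2, (¬p2 ∧ ¬p2)
    [¬L] ¬p2 ⊢ ¬p2
      [¬R]  ⊢ p2, ¬p2
        [Ax] p2 ⊢ p2
    [¬R]  ⊢ p2, ¬p2
      [Ax] p2 ⊢ p2

Result: YES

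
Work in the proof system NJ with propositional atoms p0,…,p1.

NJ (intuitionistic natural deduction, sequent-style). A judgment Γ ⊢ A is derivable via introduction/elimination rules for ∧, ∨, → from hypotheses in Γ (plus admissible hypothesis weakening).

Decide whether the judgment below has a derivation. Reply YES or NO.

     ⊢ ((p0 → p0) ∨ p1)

Proof tree:
[∨I₁]  ⊢ ((p0 → p0) ∨ p1)
  [→I]  ⊢ (p0 → p0)
    [Ax] p0 ⊢ p0

Result: YES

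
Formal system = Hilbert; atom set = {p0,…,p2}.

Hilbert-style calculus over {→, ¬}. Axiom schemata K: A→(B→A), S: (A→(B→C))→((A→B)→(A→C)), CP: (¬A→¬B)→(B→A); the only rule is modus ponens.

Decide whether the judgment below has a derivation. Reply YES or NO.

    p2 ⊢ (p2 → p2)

Proof tree:
[MP] p2 ⊢ (p2 → p2)
  [K]  ⊢ (p2 → (p2 → p2))
  [MP] p2 ⊢ p2
    [MP] p2 ⊢ (p2 → p2)
      [K]  ⊢ (p2 → (p2 → p2))
      [Hyp] p2 ⊢ p2
    [Hyp] p2 ⊢ p2

Result: YES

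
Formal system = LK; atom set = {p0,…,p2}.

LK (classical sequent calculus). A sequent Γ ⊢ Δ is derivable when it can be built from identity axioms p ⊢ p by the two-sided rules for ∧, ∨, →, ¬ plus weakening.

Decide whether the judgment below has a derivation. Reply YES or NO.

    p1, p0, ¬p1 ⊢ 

Derivation (root first):
[¬L] p1, p0, ¬p1 ⊢ 
  [WL] p1, p0 ⊢ p1
    [Ax] p1 ⊢ p1

Result: YES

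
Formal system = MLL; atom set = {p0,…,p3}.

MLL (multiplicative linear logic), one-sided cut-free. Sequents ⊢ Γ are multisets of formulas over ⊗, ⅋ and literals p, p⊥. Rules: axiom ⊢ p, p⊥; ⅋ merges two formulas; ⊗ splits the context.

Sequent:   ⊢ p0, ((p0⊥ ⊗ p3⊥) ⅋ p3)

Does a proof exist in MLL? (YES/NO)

Derivation (root first):
[⅋]  ⊢ p0, ((p0⊥ ⊗ p3⊥) ⅋ p3)
  [⊗]  ⊢ p0, p3, (p0⊥ ⊗ p3⊥)
    [Ax]  ⊢ p0, p0⊥
    [Ax]  ⊢ p3, p3⊥

Result: YES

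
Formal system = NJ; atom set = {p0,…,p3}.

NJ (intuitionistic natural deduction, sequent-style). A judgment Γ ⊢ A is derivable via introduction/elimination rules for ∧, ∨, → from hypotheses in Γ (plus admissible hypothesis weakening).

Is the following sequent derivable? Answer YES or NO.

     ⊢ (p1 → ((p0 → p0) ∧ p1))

Derivation trace:
[→I]  ⊢ (p1 → ((p0 → p0) ∧ p1))
  [∧I] p1 ⊢ ((p0 → p0) ∧ p1)
    [→I]  ⊢ (p0 → p0)
      [Ax] p0 ⊢ p0
    [Ax] p1 ⊢ p1

Result: YES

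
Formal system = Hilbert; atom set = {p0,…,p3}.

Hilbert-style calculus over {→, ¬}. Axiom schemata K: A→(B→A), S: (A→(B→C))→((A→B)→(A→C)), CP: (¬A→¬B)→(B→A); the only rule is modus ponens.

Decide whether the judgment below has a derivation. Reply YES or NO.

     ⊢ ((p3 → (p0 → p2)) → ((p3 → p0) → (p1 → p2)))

Enumerate valuations to refute Γ ⊢ Δ:
  v=0000: Γ:[] Δ:[((p3 → (p0 → p2)) → ((p3 → p0) → (p1 → p2)))=T] refutes=False
  v=0001: Γ:[] Δ:[((p3 → (p0 → p2)) → ((p3 → p0) → (p1 → p2)))=T] refutes=False
  v=0010: Γ:[] Δ:[((p3 → (p0 → p2)) → ((p3 → p0) → (p1 → p2)))=T] refutes=False
  v=0011: Γ:[] Δ:[((p3 → (p0 → p2)) → ((p3 → p0) → (p1 → p2)))=T] refutes=False
  v=0100: Γ:[] Δ:[((p3 → (p0 → p2)) → ((p3 → p0) → (p1 → p2)))=F] refutes=True  ← countermodel

Result: NO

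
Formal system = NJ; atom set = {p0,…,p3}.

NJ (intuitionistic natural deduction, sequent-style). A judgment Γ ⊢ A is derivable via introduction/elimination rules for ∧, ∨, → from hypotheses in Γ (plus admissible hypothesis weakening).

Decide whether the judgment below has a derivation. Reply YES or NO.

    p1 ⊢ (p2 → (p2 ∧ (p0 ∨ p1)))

Derivation (root first):
[→I] p1 ⊢ (p2 → (p2 ∧ (p0 ∨ p1)))
  [∧I] p1, p2 ⊢ (p2 ∧ (p0 ∨ p1))
    [Ax] p2 ⊢ p2
    [∨I₂] p1 ⊢ (p0 ∨ p1)
      [Ax] p1 ⊢ p1

Result: YES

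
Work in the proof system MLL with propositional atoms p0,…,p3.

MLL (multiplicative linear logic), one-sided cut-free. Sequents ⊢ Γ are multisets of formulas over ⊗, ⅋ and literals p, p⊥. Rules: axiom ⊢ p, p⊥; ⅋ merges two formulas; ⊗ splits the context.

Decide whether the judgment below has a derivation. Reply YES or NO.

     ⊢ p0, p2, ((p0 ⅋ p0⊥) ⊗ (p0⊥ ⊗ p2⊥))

Proof tree:
[⊗]  ⊢ p0, p2, ((p0 ⅋ p0⊥) ⊗ (p0⊥ ⊗ p2⊥))
  [⅋]  ⊢ (p0 ⅋ p0⊥)
    [Ax]  ⊢ p0, p0⊥
  [⊗]  ⊢ p0, p2, (p0⊥ ⊗ p2⊥)
    [Ax]  ⊢ p0, p0⊥
    [Ax]  ⊢ p2, p2⊥

Result: YES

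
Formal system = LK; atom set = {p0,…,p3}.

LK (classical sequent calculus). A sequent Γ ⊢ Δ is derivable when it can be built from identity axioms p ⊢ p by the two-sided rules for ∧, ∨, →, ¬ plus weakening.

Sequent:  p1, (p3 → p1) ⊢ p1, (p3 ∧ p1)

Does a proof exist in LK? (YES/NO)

Proof tree:
[∧R] p1, (p3 → p1) ⊢ p1, (p3 ∧ p1)
  [→L] p1, (p3 → p1) ⊢ p1, p3
    [WR] p1 ⊢ p1, p3
      [Ax] p1 ⊢ p1
    [WR] p1 ⊢ p1, p3
      [Ax] p1 ⊢ p1
  [WL] p1, p1 ⊢ p1
    [Ax] p1 ⊢ p1

Result: YES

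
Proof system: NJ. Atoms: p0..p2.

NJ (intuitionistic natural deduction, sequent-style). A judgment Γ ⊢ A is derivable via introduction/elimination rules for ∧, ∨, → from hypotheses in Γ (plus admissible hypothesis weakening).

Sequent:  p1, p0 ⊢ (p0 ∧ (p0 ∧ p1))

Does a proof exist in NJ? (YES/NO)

Derivation (root first):
[∧I] p1, p0 ⊢ (p0 ∧ (p0 ∧ p1))
  [Ax] p0 ⊢ p0
  [∧I] p1, p0 ⊢ (p0 ∧ p1)
    [Ax] p0 ⊢ p0
    [Ax] p1 ⊢ p1

Result: YES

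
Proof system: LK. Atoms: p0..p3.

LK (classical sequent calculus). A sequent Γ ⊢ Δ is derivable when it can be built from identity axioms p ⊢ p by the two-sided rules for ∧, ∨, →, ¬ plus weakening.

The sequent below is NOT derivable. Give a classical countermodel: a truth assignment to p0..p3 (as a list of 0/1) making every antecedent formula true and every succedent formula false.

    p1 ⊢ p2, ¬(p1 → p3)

Enumerate valuations to refute Γ ⊢ Δ:
  v=0000: Γ:[p1=F] Δ:[p2=F, ¬(p1 → p3)=F] refutes=False
  v=0001: Γ:[p1=F] Δ:[p2=F, ¬(p1 → p3)=F] refutes=False
  v=0010: Γ:[p1=F] Δ:[p2=T, ¬(p1 → p3)=F] refutes=False
  v=0011: Γ:[p1=F] Δ:[p2=T, ¬(p1 → p3)=F] refutes=False
  v=0100: Γ:[p1=T] Δ:[p2=F, ¬(p1 → p3)=T] refutes=False
  v=0101: Γ:[p1=T] Δ:[p2=F, ¬(p1 → p3)=F] refutes=True  ← countermodel

Result: [0, 1, 0, 1]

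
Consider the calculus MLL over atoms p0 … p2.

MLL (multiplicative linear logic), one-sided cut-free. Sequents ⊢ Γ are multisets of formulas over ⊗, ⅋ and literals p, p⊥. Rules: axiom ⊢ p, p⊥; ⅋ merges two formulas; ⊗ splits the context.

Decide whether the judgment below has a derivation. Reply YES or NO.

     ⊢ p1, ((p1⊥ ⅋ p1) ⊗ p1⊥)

Derivation (root first):
[⊗]  ⊢ p1, ((p1⊥ ⅋ p1) ⊗ p1⊥)
  [⅋]  ⊢ (p1⊥ ⅋ p1)
    [Ax]  ⊢ p1, p1⊥
  [Ax]  ⊢ p1, p1⊥

Result: YES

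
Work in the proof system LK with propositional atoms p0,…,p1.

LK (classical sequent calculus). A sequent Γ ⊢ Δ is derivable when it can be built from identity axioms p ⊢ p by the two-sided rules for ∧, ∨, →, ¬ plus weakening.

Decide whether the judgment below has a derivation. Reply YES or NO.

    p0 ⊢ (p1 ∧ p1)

Enumerate valuations to refute Γ ⊢ Δ:
  v=00: Γ:[p0=F] Δ:[(p1 ∧ p1)=F] refutes=False
  v=01: Γ:[p0=F] Δ:[(p1 ∧ p1)=T] refutes=False
  v=10: Γ:[p0=T] Δ:[(p1 ∧ p1)=F] refutes=True  ← countermodel

Result: NO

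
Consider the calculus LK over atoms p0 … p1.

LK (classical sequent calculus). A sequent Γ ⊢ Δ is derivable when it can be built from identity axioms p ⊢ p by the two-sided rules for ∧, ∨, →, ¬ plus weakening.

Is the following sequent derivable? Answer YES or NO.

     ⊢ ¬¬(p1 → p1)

Derivation (root first):
[¬R]  ⊢ ¬¬(p1 → p1)
  [¬L] ¬(p1 → p1) ⊢ 
    [→R]  ⊢ (p1 → p1)
      [Ax] p1 ⊢ p1

Result: YES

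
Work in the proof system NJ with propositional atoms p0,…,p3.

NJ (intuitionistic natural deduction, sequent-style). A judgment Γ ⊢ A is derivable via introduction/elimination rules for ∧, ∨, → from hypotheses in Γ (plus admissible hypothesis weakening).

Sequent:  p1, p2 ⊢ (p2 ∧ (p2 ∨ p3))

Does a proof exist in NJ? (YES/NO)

Derivation (root first):
[∧I] p1, p2 ⊢ (p2 ∧ (p2 ∨ p3))
  [Ax] p2 ⊢ p2
  [Wk] p2, p1 ⊢ (p2 ∨ p3)
    [∨I₁] p2 ⊢ (p2 ∨ p3)
      [Ax] p2 ⊢ p2

Result: YES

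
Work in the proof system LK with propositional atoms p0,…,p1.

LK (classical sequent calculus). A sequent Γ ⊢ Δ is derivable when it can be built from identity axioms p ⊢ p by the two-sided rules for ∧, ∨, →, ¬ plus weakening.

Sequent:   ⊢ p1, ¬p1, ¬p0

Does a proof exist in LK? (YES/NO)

Derivation (root first):
[¬R]  ⊢ p1, ¬p1, ¬p0
  [WL] p0 ⊢ p1, ¬p1
    [¬R]  ⊢ p1, ¬p1
      [Ax] p1 ⊢ p1

Result: YES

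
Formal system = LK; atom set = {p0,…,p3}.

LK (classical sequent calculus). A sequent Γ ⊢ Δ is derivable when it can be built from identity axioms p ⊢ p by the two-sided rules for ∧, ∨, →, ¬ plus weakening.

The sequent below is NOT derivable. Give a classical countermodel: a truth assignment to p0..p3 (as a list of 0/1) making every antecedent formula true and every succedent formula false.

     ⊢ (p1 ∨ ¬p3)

Truth-table refutation:
  v=0000: Γ:[] Δ:[(p1 ∨ ¬p3)=T] refutes=False
  v=0001: Γ:[] Δ:[(p1 ∨ ¬p3)=F] refutes=True  ← countermodel

Result: [0, 0, 0, 1]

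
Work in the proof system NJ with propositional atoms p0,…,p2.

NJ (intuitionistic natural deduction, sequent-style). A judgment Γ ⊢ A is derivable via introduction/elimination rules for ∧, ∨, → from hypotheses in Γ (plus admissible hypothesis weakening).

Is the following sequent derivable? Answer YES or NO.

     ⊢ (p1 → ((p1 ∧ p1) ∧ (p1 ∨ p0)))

Derivation (root first):
[→I]  ⊢ (p1 → ((p1 ∧ p1) ∧ (p1 ∨ p0)))
  [∧I] p1 ⊢ ((p1 ∧ p1) ∧ (p1 ∨ p0))
    [∧I] p1 ⊢ (p1 ∧ p1)
      [Ax] p1 ⊢ p1
      [Ax] p1 ⊢ p1
    [∨I₁] p1 ⊢ (p1 ∨ p0)
      [Ax] p1 ⊢ p1

Result: YES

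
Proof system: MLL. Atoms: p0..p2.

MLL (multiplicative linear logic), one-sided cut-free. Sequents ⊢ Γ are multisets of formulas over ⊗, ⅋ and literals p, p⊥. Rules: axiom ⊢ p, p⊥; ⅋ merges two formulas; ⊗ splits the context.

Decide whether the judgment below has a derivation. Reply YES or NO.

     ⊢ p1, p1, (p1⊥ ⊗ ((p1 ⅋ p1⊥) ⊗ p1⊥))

Derivation trace:
[⊗]  ⊢ p1, p1, (p1⊥ ⊗ ((p1 ⅋ p1⊥) ⊗ p1⊥))
  [Ax]  ⊢ p1, p1⊥
  [⊗]  ⊢ p1, ((p1 ⅋ p1⊥) ⊗ p1⊥)
    [⅋]  ⊢ (p1 ⅋ p1⊥)
      [Ax]  ⊢ p1, p1⊥
    [Ax]  ⊢ p1, p1⊥

Result: YES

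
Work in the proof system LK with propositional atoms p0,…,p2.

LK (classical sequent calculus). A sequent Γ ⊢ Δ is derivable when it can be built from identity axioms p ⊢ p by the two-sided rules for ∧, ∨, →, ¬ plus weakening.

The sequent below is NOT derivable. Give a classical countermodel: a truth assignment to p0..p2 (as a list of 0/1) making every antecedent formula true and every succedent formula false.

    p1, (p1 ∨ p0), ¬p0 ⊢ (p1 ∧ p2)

Enumerate valuations to refute Γ ⊢ Δ:
  v=000: Γ:[p1=F, (p1 ∨ p0)=F, ¬p0=T] Δ:[(p1 ∧ p2)=F] refutes=False
  v=001: Γ:[p1=F, (p1 ∨ p0)=F, ¬p0=T] Δ:[(p1 ∧ p2)=F] refutes=False
  v=010: Γ:[p1=T, (p1 ∨ p0)=T, ¬p0=T] Δ:[(p1 ∧ p2)=F] refutes=True  ← countermodel

Result: [0, 1, 0]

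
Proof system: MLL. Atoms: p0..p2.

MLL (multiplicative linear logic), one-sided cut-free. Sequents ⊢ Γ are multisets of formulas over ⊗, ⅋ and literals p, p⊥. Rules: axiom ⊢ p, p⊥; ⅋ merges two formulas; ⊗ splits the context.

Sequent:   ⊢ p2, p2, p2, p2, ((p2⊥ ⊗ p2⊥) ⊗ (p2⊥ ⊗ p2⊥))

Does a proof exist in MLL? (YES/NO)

Derivation (root first):
[⊗]  ⊢ p2, p2, p2, p2, ((p2⊥ ⊗ p2⊥) ⊗ (p2⊥ ⊗ p2⊥))
  [⊗]  ⊢ p2, p2, (p2⊥ ⊗ p2⊥)
    [Ax]  ⊢ p2, p2⊥
    [Ax]  ⊢ p2, p2⊥
  [⊗]  ⊢ p2, p2, (p2⊥ ⊗ p2⊥)
    [Ax]  ⊢ p2, p2⊥
    [Ax]  ⊢ p2, p2⊥

Result: YES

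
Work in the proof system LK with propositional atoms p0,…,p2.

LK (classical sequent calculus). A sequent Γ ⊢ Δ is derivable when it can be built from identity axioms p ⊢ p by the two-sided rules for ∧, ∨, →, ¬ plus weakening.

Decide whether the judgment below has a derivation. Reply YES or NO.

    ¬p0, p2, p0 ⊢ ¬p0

Proof tree:
[WL] ¬p0, p2, p0 ⊢ ¬p0
  [¬R] ¬p0, p2 ⊢ ¬p0
    [WL] p0, ¬p0, p2 ⊢ 
      [¬L] p0, ¬p0 ⊢ 
        [Ax] p0 ⊢ p0

Result: YES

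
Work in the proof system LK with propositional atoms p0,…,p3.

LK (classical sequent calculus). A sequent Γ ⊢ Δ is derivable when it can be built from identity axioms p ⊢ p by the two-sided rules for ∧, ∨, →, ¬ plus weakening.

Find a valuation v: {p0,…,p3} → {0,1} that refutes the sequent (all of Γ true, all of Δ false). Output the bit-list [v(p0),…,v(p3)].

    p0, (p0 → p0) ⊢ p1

Enumerate valuations to refute Γ ⊢ Δ:
  v=0000: Γ:[p0=F, (p0 → p0)=T] Δ:[p1=F] refutes=False
  v=0001: Γ:[p0=F, (p0 → p0)=T] Δ:[p1=F] refutes=False
  v=0010: Γ:[p0=F, (p0 → p0)=T] Δ:[p1=F] refutes=False
  v=0011: Γ:[p0=F, (p0 → p0)=T] Δ:[p1=F] refutes=False
  v=0100: Γ:[p0=F, (p0 → p0)=T] Δ:[p1=T] refutes=False
  v=0101: Γ:[p0=F, (p0 → p0)=T] Δ:[p1=T] refutes=False
  v=0110: Γ:[p0=F, (p0 → p0)=T] Δ:[p1=T] refutes=False
  v=0111: Γ:[p0=F, (p0 → p0)=T] Δ:[p1=T] refutes=False
  v=1000: Γ:[p0=T, (p0 → p0)=T] Δ:[p1=F] refutes=True  ← countermodel

Result: [1, 0, 0, 0]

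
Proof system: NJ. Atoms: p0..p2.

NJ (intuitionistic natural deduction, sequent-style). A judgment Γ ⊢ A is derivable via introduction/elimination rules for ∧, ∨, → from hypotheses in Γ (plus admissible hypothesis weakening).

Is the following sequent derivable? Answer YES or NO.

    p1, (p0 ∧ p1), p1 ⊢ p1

Derivation trace:
[Wk] p1, (p0 ∧ p1), p1 ⊢ p1
  [Wk] p1, (p0 ∧ p1) ⊢ p1
    [Ax] p1 ⊢ p1

Result: YES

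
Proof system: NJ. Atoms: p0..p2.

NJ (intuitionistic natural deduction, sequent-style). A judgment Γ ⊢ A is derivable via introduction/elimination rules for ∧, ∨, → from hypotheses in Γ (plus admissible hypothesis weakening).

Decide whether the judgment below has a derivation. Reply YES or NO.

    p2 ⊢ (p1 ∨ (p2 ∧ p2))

Derivation (root first):
[∨I₂] p2 ⊢ (p1 ∨ (p2 ∧ p2))
  [∧I] p2 ⊢ (p2 ∧ p2)
    [Ax] p2 ⊢ p2
    [Wk] p2, p2 ⊢ p2
      [Ax] p2 ⊢ p2

Result: YES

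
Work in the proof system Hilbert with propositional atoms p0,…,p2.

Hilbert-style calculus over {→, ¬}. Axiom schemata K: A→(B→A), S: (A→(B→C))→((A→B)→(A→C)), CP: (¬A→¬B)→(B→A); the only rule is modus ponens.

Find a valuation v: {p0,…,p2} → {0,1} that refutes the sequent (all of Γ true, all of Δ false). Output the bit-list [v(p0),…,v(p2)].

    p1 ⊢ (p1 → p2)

Truth-table refutation:
  v=000: Γ:[p1=F] Δ:[(p1 → p2)=T] refutes=False
  v=001: Γ:[p1=F] Δ:[(p1 → p2)=T] refutes=False
  v=010: Γ:[p1=T] Δ:[(p1 → p2)=F] refutes=True  ← countermodel

Result: [0, 1, 0]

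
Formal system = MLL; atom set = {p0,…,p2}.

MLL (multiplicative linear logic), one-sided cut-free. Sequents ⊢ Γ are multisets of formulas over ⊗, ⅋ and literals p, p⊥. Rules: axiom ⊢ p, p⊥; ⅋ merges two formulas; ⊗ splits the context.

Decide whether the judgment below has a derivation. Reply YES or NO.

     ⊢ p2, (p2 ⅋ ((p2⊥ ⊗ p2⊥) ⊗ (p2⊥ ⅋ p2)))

Derivation trace:
[⅋]  ⊢ p2, (p2 ⅋ ((p2⊥ ⊗ p2⊥) ⊗ (p2⊥ ⅋ p2)))
  [⊗]  ⊢ p2, p2, ((p2⊥ ⊗ p2⊥) ⊗ (p2⊥ ⅋ p2))
    [⊗]  ⊢ p2, p2, (p2⊥ ⊗ p2⊥)
      [Ax]  ⊢ p2, p2⊥
      [Ax]  ⊢ p2, p2⊥
    [⅋]  ⊢ (p2⊥ ⅋ p2)
      [Ax]  ⊢ p2, p2⊥

Result: YES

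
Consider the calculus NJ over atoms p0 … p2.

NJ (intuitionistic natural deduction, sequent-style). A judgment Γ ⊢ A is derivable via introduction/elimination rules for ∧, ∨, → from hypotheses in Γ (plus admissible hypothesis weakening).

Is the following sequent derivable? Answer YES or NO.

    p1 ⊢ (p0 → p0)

Proof tree:
[Wk] p1 ⊢ (p0 → p0)
  [→I]  ⊢ (p0 → p0)
    [Ax] p0 ⊢ p0

Result: YES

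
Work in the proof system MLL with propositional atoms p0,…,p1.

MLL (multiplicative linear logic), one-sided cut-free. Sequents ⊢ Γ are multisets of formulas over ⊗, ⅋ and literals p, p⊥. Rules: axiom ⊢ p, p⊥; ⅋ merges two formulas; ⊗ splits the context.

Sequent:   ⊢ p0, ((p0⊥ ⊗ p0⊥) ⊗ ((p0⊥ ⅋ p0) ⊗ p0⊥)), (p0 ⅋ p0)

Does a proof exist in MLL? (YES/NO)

Derivation (root first):
[⅋]  ⊢ p0, ((p0⊥ ⊗ p0⊥) ⊗ ((p0⊥ ⅋ p0) ⊗ p0⊥)), (p0 ⅋ p0)
  [⊗]  ⊢ p0, p0, p0, ((p0⊥ ⊗ p0⊥) ⊗ ((p0⊥ ⅋ p0) ⊗ p0⊥))
    [⊗]  ⊢ p0, p0, (p0⊥ ⊗ p0⊥)
      [Ax]  ⊢ p0, p0⊥
      [Ax]  ⊢ p0, p0⊥
    [⊗]  ⊢ p0, ((p0⊥ ⅋ p0) ⊗ p0⊥)
      [⅋]  ⊢ (p0⊥ ⅋ p0)
        [Ax]  ⊢ p0, p0⊥
      [Ax]  ⊢ p0, p0⊥

Result: YES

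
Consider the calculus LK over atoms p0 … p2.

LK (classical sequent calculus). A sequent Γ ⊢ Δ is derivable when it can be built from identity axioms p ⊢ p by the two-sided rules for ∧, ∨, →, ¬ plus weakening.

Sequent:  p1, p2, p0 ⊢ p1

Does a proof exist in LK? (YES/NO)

Derivation trace:
[WL] p1, p2, p0 ⊢ p1
  [WL] p1, p2 ⊢ p1
    [Ax] p1 ⊢ p1

Result: YES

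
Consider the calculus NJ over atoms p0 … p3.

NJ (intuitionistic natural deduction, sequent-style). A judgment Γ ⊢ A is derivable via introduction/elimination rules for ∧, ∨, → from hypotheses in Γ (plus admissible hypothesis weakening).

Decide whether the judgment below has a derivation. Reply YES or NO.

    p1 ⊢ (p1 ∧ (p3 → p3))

Proof tree:
[∧I] p1 ⊢ (p1 ∧ (p3 → p3))
  [Ax] p1 ⊢ p1
  [→I]  ⊢ (p3 → p3)
    [Ax] p3 ⊢ p3

Result: YES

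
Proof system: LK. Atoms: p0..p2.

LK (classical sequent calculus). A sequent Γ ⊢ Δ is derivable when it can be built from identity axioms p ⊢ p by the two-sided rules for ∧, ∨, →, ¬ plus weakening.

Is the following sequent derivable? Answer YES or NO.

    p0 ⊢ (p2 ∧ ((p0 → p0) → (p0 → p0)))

Truth-table refutation:
  v=000: Γ:[p0=F] Δ:[(p2 ∧ ((p0 → p0) → (p0 → p0)))=F] refutes=False
  v=001: Γ:[p0=F] Δ:[(p2 ∧ ((p0 → p0) → (p0 → p0)))=T] refutes=False
  v=010: Γ:[p0=F] Δ:[(p2 ∧ ((p0 → p0) → (p0 → p0)))=F] refutes=False
  v=011: Γ:[p0=F] Δ:[(p2 ∧ ((p0 → p0) → (p0 → p0)))=T] refutes=False
  v=100: Γ:[p0=T] Δ:[(p2 ∧ ((p0 → p0) → (p0 → p0)))=F] refutes=True  ← countermodel

Result: NO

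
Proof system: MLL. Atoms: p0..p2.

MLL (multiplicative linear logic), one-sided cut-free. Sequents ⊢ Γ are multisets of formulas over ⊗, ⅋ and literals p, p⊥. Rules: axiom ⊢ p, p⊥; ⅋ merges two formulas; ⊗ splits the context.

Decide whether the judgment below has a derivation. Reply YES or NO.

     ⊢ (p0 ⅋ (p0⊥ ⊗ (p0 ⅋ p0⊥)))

Derivation trace:
[⅋]  ⊢ (p0 ⅋ (p0⊥ ⊗ (p0 ⅋ p0⊥)))
  [⊗]  ⊢ p0, (p0⊥ ⊗ (p0 ⅋ p0⊥))
    [Ax]  ⊢ p0, p0⊥
    [⅋]  ⊢ (p0 ⅋ p0⊥)
      [Ax]  ⊢ p0, p0⊥

Result: YES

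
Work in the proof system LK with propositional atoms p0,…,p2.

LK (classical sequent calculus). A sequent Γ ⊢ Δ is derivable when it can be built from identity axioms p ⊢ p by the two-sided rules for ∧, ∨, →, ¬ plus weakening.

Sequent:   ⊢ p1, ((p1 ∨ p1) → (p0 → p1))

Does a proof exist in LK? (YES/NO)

Derivation trace:
[→R]  ⊢ p1, ((p1 ∨ p1) → (p0 → p1))
  [∨L] (p1 ∨ p1) ⊢ p1, (p0 → p1)
    [Ax] p1 ⊢ p1
    [→R] p1 ⊢ (p0 → p1)
      [WL] p1, p0 ⊢ p1
        [Ax] p1 ⊢ p1

Result: YES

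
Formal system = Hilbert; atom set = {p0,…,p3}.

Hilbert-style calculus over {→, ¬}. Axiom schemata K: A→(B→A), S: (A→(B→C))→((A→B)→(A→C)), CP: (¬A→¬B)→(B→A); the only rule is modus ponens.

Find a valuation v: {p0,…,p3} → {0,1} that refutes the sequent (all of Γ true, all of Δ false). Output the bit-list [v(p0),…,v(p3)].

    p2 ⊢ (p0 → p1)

Enumerate valuations to refute Γ ⊢ Δ:
  v=0000: Γ:[p2=F] Δ:[(p0 → p1)=T] refutes=False
  v=0001: Γ:[p2=F] Δ:[(p0 → p1)=T] refutes=False
  v=0010: Γ:[p2=T] Δ:[(p0 → p1)=T] refutes=False
  v=0011: Γ:[p2=T] Δ:[(p0 → p1)=T] refutes=False
  v=0100: Γ:[p2=F] Δ:[(p0 → p1)=T] refutes=False
  v=0101: Γ:[p2=F] Δ:[(p0 → p1)=T] refutes=False
  v=0110: Γ:[p2=T] Δ:[(p0 → p1)=T] refutes=False
  v=0111: Γ:[p2=T] Δ:[(p0 → p1)=T] refutes=False
  v=1000: Γ:[p2=F] Δ:[(p0 → p1)=F] refutes=False
  v=1001: Γ:[p2=F] Δ:[(p0 → p1)=F] refutes=False
  v=1010: Γ:[p2=T] Δ:[(p0 → p1)=F] refutes=True  ← countermodel

Result: [1, 0, 1, 0]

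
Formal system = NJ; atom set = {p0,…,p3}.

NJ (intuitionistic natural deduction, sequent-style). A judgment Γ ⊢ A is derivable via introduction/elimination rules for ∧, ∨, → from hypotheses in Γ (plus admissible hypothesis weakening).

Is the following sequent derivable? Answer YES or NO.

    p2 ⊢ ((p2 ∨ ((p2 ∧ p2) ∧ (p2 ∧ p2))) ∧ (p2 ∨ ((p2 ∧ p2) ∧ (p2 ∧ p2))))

Derivation (root first):
[∧I] p2 ⊢ ((p2 ∨ ((p2 ∧ p2) ∧ (p2 ∧ p2))) ∧ (p2 ∨ ((p2 ∧ p2) ∧ (p2 ∧ p2))))
  [∨I₂] p2 ⊢ (p2 ∨ ((p2 ∧ p2) ∧ (p2 ∧ p2)))
    [∧I] p2 ⊢ ((p2 ∧ p2) ∧ (p2 ∧ p2))
      [∧I] p2 ⊢ (p2 ∧ p2)
        [Ax] p2 ⊢ p2
        [Ax] p2 ⊢ p2
      [∧I] p2 ⊢ (p2 ∧ p2)
        [Ax] p2 ⊢ p2
        [Ax] p2 ⊢ p2
  [∨I₂] p2 ⊢ (p2 ∨ ((p2 ∧ p2) ∧ (p2 ∧ p2)))
    [∧I] p2 ⊢ ((p2 ∧ p2) ∧ (p2 ∧ p2))
      [∧I] p2 ⊢ (p2 ∧ p2)
        [Ax] p2 ⊢ p2
        [Ax] p2 ⊢ p2
      [∧I] p2 ⊢ (p2 ∧ p2)
        [Ax] p2 ⊢ p2
        [Ax] p2 ⊢ p2

Result: YES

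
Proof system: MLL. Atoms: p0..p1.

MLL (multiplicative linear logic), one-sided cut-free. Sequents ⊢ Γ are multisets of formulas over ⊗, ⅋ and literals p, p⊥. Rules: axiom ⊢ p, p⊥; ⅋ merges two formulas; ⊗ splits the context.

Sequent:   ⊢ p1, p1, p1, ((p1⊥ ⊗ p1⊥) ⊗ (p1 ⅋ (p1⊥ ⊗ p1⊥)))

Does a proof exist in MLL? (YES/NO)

Proof tree:
[⊗]  ⊢ p1, p1, p1, ((p1⊥ ⊗ p1⊥) ⊗ (p1 ⅋ (p1⊥ ⊗ p1⊥)))
  [⊗]  ⊢ p1, p1, (p1⊥ ⊗ p1⊥)
    [Ax]  ⊢ p1, p1⊥
    [Ax]  ⊢ p1, p1⊥
  [⅋]  ⊢ p1, (p1 ⅋ (p1⊥ ⊗ p1⊥))
    [⊗]  ⊢ p1, p1, (p1⊥ ⊗ p1⊥)
      [Ax]  ⊢ p1, p1⊥
      [Ax]  ⊢ p1, p1⊥

Result: YES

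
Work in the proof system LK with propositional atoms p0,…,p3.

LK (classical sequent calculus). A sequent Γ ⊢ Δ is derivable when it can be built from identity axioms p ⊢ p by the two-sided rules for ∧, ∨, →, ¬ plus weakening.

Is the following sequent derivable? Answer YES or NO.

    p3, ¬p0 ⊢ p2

Truth-table refutation:
  v=0000: Γ:[p3=F, ¬p0=T] Δ:[p2=F] refutes=False
  v=0001: Γ:[p3=T, ¬p0=T] Δ:[p2=F] refutes=True  ← countermodel

Result: NO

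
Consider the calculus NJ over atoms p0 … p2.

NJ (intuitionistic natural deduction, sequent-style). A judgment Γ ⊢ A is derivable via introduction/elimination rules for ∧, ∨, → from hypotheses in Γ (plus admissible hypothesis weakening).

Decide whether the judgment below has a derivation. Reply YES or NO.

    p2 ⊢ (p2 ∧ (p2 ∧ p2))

Derivation (root first):
[∧I] p2 ⊢ (p2 ∧ (p2 ∧ p2))
  [Ax] p2 ⊢ p2
  [∧I] p2 ⊢ (p2 ∧ p2)
    [Ax] p2 ⊢ p2
    [Ax] p2 ⊢ p2

Result: YES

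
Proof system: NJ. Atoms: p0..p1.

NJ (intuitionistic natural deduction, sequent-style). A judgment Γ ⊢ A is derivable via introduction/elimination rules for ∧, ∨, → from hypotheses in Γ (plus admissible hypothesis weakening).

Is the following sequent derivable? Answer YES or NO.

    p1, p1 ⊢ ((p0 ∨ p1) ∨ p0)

Proof tree:
[∨I₁] p1, p1 ⊢ ((p0 ∨ p1) ∨ p0)
  [∨I₂] p1, p1 ⊢ (p0 ∨ p1)
    [Wk] p1, p1 ⊢ p1
      [Ax] p1 ⊢ p1

Result: YES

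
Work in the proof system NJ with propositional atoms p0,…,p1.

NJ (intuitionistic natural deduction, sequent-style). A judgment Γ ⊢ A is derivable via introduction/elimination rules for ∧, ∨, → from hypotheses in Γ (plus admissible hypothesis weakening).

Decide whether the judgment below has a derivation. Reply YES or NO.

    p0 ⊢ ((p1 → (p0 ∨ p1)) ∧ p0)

Derivation (root first):
[∧I] p0 ⊢ ((p1 → (p0 ∨ p1)) ∧ p0)
  [→I]  ⊢ (p1 → (p0 ∨ p1))
    [∨I₂] p1 ⊢ (p0 ∨ p1)
      [Ax] p1 ⊢ p1
  [Ax] p0 ⊢ p0

Result: YES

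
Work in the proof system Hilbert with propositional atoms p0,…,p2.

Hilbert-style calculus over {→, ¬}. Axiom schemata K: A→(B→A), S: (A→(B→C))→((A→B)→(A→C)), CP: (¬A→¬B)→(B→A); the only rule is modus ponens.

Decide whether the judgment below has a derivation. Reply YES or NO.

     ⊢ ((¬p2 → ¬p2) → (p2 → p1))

Enumerate valuations to refute Γ ⊢ Δ:
  v=000: Γ:[] Δ:[((¬p2 → ¬p2) → (p2 → p1))=T] refutes=False
  v=001: Γ:[] Δ:[((¬p2 → ¬p2) → (p2 → p1))=F] refutes=True  ← countermodel

Result: NO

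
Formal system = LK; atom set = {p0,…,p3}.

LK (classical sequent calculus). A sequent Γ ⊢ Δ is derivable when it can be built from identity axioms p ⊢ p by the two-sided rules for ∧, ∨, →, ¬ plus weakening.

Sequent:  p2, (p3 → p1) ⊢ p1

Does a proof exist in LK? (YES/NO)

Search for a countermodel by truth-table:
  v=0000: Γ:[p2=F, (p3 → p1)=T] Δ:[p1=F] refutes=False
  v=0001: Γ:[p2=F, (p3 → p1)=F] Δ:[p1=F] refutes=False
  v=0010: Γ:[p2=T, (p3 → p1)=T] Δ:[p1=F] refutes=True  ← countermodel

Result: NO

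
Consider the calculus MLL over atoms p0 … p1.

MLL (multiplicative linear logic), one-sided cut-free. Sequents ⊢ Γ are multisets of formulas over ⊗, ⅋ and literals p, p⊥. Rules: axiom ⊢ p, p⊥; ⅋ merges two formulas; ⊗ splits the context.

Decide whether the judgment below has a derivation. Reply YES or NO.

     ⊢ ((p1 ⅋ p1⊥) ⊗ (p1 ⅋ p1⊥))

Derivation (root first):
[⊗]  ⊢ ((p1 ⅋ p1⊥) ⊗ (p1 ⅋ p1⊥))
  [⅋]  ⊢ (p1 ⅋ p1⊥)
    [Ax]  ⊢ p1, p1⊥
  [⅋]  ⊢ (p1 ⅋ p1⊥)
    [Ax]  ⊢ p1, p1⊥

Result: YES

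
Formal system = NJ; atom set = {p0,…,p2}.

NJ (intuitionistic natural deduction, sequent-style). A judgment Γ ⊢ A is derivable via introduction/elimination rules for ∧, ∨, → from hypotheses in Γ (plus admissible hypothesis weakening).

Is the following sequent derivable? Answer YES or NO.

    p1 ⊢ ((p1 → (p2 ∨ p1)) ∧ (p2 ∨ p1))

Derivation trace:
[∧I] p1 ⊢ ((p1 → (p2 ∨ p1)) ∧ (p2 ∨ p1))
  [→I]  ⊢ (p1 → (p2 ∨ p1))
    [∨I₂] p1 ⊢ (p2 ∨ p1)
      [Ax] p1 ⊢ p1
  [∨I₂] p1 ⊢ (p2 ∨ p1)
    [Ax] p1 ⊢ p1

Result: YES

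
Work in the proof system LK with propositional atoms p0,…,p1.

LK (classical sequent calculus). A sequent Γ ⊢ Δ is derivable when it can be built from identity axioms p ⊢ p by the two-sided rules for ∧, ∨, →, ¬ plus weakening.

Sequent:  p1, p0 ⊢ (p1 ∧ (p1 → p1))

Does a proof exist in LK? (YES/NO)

Derivation (root first):
[WL] p1, p0 ⊢ (p1 ∧ (p1 → p1))
  [∧R] p1 ⊢ (p1 ∧ (p1 → p1))
    [Ax] p1 ⊢ p1
    [→R]  ⊢ (p1 → p1)
      [Ax] p1 ⊢ p1

Result: YES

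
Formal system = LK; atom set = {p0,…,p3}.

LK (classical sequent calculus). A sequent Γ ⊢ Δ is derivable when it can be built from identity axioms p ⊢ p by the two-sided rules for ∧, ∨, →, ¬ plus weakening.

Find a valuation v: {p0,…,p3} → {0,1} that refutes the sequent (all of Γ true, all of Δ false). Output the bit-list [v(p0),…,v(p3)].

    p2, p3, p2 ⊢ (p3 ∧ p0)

Truth-table refutation:
  v=0000: Γ:[p2=F, p3=F, p2=F] Δ:[(p3 ∧ p0)=F] refutes=False
  v=0001: Γ:[p2=F, p3=T, p2=F] Δ:[(p3 ∧ p0)=F] refutes=False
  v=0010: Γ:[p2=T, p3=F, p2=T] Δ:[(p3 ∧ p0)=F] refutes=False
  v=0011: Γ:[p2=T, p3=T, p2=T] Δ:[(p3 ∧ p0)=F] refutes=True  ← countermodel

Result: [0, 0, 1, 1]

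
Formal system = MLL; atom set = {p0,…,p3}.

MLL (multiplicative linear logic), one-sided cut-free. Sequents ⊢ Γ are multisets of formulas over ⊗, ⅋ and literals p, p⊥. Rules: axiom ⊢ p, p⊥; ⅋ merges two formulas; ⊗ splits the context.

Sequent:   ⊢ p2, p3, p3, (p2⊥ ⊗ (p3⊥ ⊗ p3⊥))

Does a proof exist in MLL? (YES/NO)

Proof tree:
[⊗]  ⊢ p2, p3, p3, (p2⊥ ⊗ (p3⊥ ⊗ p3⊥))
  [Ax]  ⊢ p2, p2⊥
  [⊗]  ⊢ p3, p3, (p3⊥ ⊗ p3⊥)
    [Ax]  ⊢ p3, p3⊥
    [Ax]  ⊢ p3, p3⊥

Result: YES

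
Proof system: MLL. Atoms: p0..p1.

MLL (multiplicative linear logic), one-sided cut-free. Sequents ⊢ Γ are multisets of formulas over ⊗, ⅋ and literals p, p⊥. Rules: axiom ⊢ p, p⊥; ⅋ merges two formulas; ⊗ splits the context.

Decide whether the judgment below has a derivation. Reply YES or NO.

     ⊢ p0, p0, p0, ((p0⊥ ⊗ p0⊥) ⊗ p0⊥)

Proof tree:
[⊗]  ⊢ p0, p0, p0, ((p0⊥ ⊗ p0⊥) ⊗ p0⊥)
  [⊗]  ⊢ p0, p0, (p0⊥ ⊗ p0⊥)
    [Ax]  ⊢ p0, p0⊥
    [Ax]  ⊢ p0, p0⊥
  [Ax]  ⊢ p0, p0⊥

Result: YES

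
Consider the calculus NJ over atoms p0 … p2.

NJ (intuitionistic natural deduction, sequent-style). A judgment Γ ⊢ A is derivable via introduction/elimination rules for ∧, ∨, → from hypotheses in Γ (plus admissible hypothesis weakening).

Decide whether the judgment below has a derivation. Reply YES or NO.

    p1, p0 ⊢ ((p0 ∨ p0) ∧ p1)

Derivation trace:
[∧I] p1, p0 ⊢ ((p0 ∨ p0) ∧ p1)
  [∨I₁] p0 ⊢ (p0 ∨ p0)
    [Ax] p0 ⊢ p0
  [Ax] p1 ⊢ p1

Result: YES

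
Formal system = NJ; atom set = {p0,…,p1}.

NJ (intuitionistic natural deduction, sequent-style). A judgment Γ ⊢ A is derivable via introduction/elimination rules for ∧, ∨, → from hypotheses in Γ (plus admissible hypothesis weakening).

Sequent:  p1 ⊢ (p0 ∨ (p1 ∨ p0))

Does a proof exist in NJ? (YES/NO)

Derivation (root first):
[∨I₂] p1 ⊢ (p0 ∨ (p1 ∨ p0))
  [∨I₁] p1 ⊢ (p1 ∨ p0)
    [Ax] p1 ⊢ p1

Result: YES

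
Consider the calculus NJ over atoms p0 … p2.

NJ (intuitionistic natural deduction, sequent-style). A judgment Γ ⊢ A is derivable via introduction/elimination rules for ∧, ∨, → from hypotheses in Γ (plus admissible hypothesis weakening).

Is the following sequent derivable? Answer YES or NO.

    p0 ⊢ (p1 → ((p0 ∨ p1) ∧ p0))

Derivation trace:
[→I] p0 ⊢ (p1 → ((p0 ∨ p1) ∧ p0))
  [∧I] p1, p0 ⊢ ((p0 ∨ p1) ∧ p0)
    [∨I₂] p1 ⊢ (p0 ∨ p1)
      [Ax] p1 ⊢ p1
    [Ax] p0 ⊢ p0

Result: YES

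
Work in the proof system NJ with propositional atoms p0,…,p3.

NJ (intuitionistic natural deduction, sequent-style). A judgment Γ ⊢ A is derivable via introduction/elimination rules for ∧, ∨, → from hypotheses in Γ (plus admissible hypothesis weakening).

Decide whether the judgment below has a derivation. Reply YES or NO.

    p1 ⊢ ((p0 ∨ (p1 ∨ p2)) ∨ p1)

Derivation trace:
[∨I₁] p1 ⊢ ((p0 ∨ (p1 ∨ p2)) ∨ p1)
  [∨I₂] p1 ⊢ (p0 ∨ (p1 ∨ p2))
    [∨I₁] p1 ⊢ (p1 ∨ p2)
      [Ax] p1 ⊢ p1

Result: YES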